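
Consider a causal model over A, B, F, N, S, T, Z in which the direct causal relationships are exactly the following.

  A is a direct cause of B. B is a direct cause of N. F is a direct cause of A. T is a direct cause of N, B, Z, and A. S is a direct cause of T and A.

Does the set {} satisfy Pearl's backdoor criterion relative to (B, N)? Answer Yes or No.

Backdoor paths from B to N (paths whose first edge points into B):
  P1: B <- T -> N
  P2: B <- A <- S -> T -> N
  P3: B <- A <- T -> N
Condition 1 (no descendant of B in the set): holds — descendants of B are {N}; none are in {}.
Condition 2 (every backdoor path blocked by {}):
  P1: open — no interior node is in the conditioning set.
  P2: open — no interior node is in the conditioning set.
  P3: open — no interior node is in the conditioning set.
{} does not satisfy the backdoor criterion.

No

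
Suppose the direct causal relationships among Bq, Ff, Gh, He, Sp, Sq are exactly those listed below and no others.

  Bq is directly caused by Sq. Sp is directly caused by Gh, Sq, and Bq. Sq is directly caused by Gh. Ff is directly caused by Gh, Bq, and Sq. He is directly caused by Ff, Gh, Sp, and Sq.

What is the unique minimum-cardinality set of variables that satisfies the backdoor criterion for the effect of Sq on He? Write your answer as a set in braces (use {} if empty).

Variables eligible for adjustment (non-descendants of Sq, excluding Sq and He): {Gh}.
Backdoor paths from Sq to He:
  P1: Sq <- Gh -> Ff <- Bq -> Sp -> He
  P2: Sq <- Gh -> Ff -> He
  P3: Sq <- Gh -> Sp <- Bq -> Ff -> He
  P4: Sq <- Gh -> Sp -> He
  P5: Sq <- Gh -> He
The empty set is not sufficient: P2 (Sq <- Gh -> Ff -> He) has no collider blocking it and no conditioned non-collider, so it is open.
Try {Gh}:
  P1: blocked at fork node Gh ∈ conditioning set.
  P2: blocked at fork node Gh ∈ conditioning set.
  P3: blocked at fork node Gh ∈ conditioning set.
  P4: blocked at fork node Gh ∈ conditioning set.
  P5: blocked at fork node Gh ∈ conditioning set.
{Gh} contains no descendant of Sq and blocks every backdoor path.
{Gh} is the unique smallest valid adjustment set.

{Gh}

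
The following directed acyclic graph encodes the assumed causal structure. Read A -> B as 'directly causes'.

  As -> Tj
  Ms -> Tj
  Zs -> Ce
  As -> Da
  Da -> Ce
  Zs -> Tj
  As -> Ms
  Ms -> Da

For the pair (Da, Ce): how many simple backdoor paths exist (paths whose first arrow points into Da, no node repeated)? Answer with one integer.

4

A backdoor path from Da to Ce is any simple undirected path whose first edge points into Da (i.e. leaves Da via a parent).
Parents of Da: {As, Ms}.
Enumerating:
  P1: Da <- As -> Ms -> Tj <- Zs -> Ce
  P2: Da <- As -> Tj <- Zs -> Ce
  P3: Da <- Ms <- As -> Tj <- Zs -> Ce
  P4: Da <- Ms -> Tj <- Zs -> Ce
That exhausts the simple backdoor paths. Count: 4.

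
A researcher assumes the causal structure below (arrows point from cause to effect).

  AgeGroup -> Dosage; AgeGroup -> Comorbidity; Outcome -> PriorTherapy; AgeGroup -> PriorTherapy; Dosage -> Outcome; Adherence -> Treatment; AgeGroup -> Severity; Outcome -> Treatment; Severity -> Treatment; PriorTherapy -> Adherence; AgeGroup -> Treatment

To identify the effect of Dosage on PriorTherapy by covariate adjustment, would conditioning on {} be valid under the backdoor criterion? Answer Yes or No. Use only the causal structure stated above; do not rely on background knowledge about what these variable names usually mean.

No

Backdoor paths from Dosage to PriorTherapy (paths whose first edge points into Dosage):
  P1: Dosage <- AgeGroup -> Severity -> Treatment <- Outcome -> PriorTherapy
  P2: Dosage <- AgeGroup -> Severity -> Treatment <- Adherence <- PriorTherapy
  P3: Dosage <- AgeGroup -> PriorTherapy
  P4: Dosage <- AgeGroup -> Treatment <- Outcome -> PriorTherapy
  P5: Dosage <- AgeGroup -> Treatment <- Adherence <- PriorTherapy
Condition 1 (no descendant of Dosage in the set): holds — descendants of Dosage are {Adherence, Outcome, PriorTherapy, Treatment}; none are in {}.
Condition 2 (every backdoor path blocked by {}):
  P1: blocked at collider Treatment (neither it nor any descendant is in the conditioning set).
  P2: blocked at collider Treatment (neither it nor any descendant is in the conditioning set).
  P3: open — no interior node is in the conditioning set.
  P4: blocked at collider Treatment (neither it nor any descendant is in the conditioning set).
  P5: blocked at collider Treatment (neither it nor any descendant is in the conditioning set).
{} does not satisfy the backdoor criterion.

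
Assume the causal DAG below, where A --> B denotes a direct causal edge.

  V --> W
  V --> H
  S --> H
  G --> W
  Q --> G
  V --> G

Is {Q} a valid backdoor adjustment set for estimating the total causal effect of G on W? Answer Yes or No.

Backdoor paths from G to W (paths whose first edge points into G):
  P1: G <- V -> W
Condition 1 (no descendant of G in the set): holds — descendants of G are {W}; none are in {Q}.
Condition 2 (every backdoor path blocked by {Q}):
  P1: open — no interior node is in the conditioning set.
{Q} does not satisfy the backdoor criterion.

No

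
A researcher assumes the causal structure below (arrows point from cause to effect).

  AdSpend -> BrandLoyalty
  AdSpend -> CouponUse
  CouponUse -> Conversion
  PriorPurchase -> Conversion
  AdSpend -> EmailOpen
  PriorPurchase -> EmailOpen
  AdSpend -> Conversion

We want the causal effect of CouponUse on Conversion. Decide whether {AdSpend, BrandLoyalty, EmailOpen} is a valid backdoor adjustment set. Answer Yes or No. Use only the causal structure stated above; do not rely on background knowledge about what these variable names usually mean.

Yes

Backdoor paths from CouponUse to Conversion (paths whose first edge points into CouponUse):
  P1: CouponUse <- AdSpend -> EmailOpen <- PriorPurchase -> Conversion
  P2: CouponUse <- AdSpend -> Conversion
Condition 1 (no descendant of CouponUse in the set): holds — descendants of CouponUse are {Conversion}; none are in {AdSpend, BrandLoyalty, EmailOpen}.
Condition 2 (every backdoor path blocked by {AdSpend, BrandLoyalty, EmailOpen}):
  P1: blocked at fork node AdSpend ∈ conditioning set.
  P2: blocked at fork node AdSpend ∈ conditioning set.
{AdSpend, BrandLoyalty, EmailOpen} satisfies the backdoor criterion.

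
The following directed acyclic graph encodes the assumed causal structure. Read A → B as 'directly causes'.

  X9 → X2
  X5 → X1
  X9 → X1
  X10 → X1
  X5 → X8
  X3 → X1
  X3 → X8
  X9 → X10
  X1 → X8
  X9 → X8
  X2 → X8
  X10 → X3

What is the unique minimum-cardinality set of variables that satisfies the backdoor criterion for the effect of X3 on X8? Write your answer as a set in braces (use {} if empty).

Variables eligible for adjustment (non-descendants of X3, excluding X3 and X8): {X10, X2, X5, X9}.
Backdoor paths from X3 to X8:
  P1: X3 <- X10 <- X9 -> X2 -> X8
  P2: X3 <- X10 <- X9 -> X1 <- X5 -> X8
  P3: X3 <- X10 <- X9 -> X1 -> X8
  P4: X3 <- X10 <- X9 -> X8
  P5: X3 <- X10 -> X1 <- X9 -> X2 -> X8
  P6: X3 <- X10 -> X1 <- X9 -> X8
  P7: X3 <- X10 -> X1 <- X5 -> X8
  P8: X3 <- X10 -> X1 -> X8
The empty set is not sufficient: P1 (X3 <- X10 <- X9 -> X2 -> X8) has no collider blocking it and no conditioned non-collider, so it is open.
Try {X10}:
  P1: blocked at chain node X10 ∈ conditioning set.
  P2: blocked at chain node X10 ∈ conditioning set.
  P3: blocked at chain node X10 ∈ conditioning set.
  P4: blocked at chain node X10 ∈ conditioning set.
  P5: blocked at fork node X10 ∈ conditioning set.
  P6: blocked at fork node X10 ∈ conditioning set.
  P7: blocked at fork node X10 ∈ conditioning set.
  P8: blocked at fork node X10 ∈ conditioning set.
{X10} contains no descendant of X3 and blocks every backdoor path.
No other singleton works — e.g. {X9} leaves P8 open — so {X10} is the unique smallest valid adjustment set.

{X10}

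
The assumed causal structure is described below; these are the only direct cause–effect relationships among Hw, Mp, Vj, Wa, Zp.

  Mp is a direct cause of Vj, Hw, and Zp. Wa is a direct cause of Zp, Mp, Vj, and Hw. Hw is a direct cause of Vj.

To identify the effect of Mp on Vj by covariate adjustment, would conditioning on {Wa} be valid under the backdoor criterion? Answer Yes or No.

Yes

Backdoor paths from Mp to Vj (paths whose first edge points into Mp):
  P1: Mp <- Wa -> Hw -> Vj
  P2: Mp <- Wa -> Vj
Condition 1 (no descendant of Mp in the set): holds — descendants of Mp are {Hw, Vj, Zp}; none are in {Wa}.
Condition 2 (every backdoor path blocked by {Wa}):
  P1: blocked at fork node Wa ∈ conditioning set.
  P2: blocked at fork node Wa ∈ conditioning set.
{Wa} satisfies the backdoor criterion.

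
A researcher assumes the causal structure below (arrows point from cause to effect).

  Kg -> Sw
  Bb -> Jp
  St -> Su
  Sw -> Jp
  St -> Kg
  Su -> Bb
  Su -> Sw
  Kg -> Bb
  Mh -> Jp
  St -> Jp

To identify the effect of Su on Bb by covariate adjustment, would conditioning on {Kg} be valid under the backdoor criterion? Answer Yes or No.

Backdoor paths from Su to Bb (paths whose first edge points into Su):
  P1: Su <- St -> Kg -> Bb
  P2: Su <- St -> Kg -> Sw -> Jp <- Bb
  P3: Su <- St -> Jp <- Bb
  P4: Su <- St -> Jp <- Sw <- Kg -> Bb
Condition 1 (no descendant of Su in the set): holds — descendants of Su are {Bb, Jp, Sw}; none are in {Kg}.
Condition 2 (every backdoor path blocked by {Kg}):
  P1: blocked at chain node Kg ∈ conditioning set.
  P2: blocked at chain node Kg ∈ conditioning set.
  P3: blocked at collider Jp (neither it nor any descendant is in the conditioning set).
  P4: blocked at collider Jp (neither it nor any descendant is in the conditioning set).
{Kg} satisfies the backdoor criterion.

Yes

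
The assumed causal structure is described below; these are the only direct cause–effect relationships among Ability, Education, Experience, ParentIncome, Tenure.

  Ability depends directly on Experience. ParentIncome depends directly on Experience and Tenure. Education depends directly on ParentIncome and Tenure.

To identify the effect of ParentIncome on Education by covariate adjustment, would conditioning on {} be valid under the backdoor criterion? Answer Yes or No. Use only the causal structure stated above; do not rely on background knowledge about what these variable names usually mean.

No

Backdoor paths from ParentIncome to Education (paths whose first edge points into ParentIncome):
  P1: ParentIncome <- Tenure -> Education
Condition 1 (no descendant of ParentIncome in the set): holds — descendants of ParentIncome are {Education}; none are in {}.
Condition 2 (every backdoor path blocked by {}):
  P1: open — no interior node is in the conditioning set.
{} does not satisfy the backdoor criterion.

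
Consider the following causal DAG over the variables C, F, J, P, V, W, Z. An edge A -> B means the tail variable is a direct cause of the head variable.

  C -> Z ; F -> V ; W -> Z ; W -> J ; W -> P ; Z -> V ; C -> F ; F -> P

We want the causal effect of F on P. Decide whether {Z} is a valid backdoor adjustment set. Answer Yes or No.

No

Backdoor paths from F to P (paths whose first edge points into F):
  P1: F <- C -> Z <- W -> P
Condition 1 (no descendant of F in the set): holds — descendants of F are {P, V}; none are in {Z}.
Condition 2 (every backdoor path blocked by {Z}):
  P1: open — collider(s) Z are conditioned on (or have a conditioned descendant) and no non-collider on the path is in the set.
{Z} does not satisfy the backdoor criterion.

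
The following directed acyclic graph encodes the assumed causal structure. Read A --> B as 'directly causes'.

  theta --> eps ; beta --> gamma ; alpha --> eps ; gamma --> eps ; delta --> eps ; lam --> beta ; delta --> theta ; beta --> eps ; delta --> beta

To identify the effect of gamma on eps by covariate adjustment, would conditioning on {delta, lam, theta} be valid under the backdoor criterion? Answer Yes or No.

No

Backdoor paths from gamma to eps (paths whose first edge points into gamma):
  P1: gamma <- beta <- delta -> theta -> eps
  P2: gamma <- beta <- delta -> eps
  P3: gamma <- beta -> eps
Condition 1 (no descendant of gamma in the set): holds — descendants of gamma are {eps}; none are in {delta, lam, theta}.
Condition 2 (every backdoor path blocked by {delta, lam, theta}):
  P1: blocked at fork node delta ∈ conditioning set.
  P2: blocked at fork node delta ∈ conditioning set.
  P3: open — no interior node is in the conditioning set.
{delta, lam, theta} does not satisfy the backdoor criterion.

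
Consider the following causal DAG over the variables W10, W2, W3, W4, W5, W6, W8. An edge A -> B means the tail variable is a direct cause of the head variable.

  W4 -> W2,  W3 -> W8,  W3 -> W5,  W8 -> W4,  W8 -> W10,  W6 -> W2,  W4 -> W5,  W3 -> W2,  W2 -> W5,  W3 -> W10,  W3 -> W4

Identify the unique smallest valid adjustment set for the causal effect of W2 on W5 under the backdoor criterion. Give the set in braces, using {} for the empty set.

Variables eligible for adjustment (non-descendants of W2, excluding W2 and W5): {W10, W3, W4, W6, W8}.
Backdoor paths from W2 to W5:
  P1: W2 <- W3 -> W8 -> W4 -> W5
  P2: W2 <- W3 -> W4 -> W5
  P3: W2 <- W3 -> W5
  P4: W2 <- W3 -> W10 <- W8 -> W4 -> W5
  P5: W2 <- W4 <- W3 -> W5
  P6: W2 <- W4 <- W8 <- W3 -> W5
  P7: W2 <- W4 <- W8 -> W10 <- W3 -> W5
  P8: W2 <- W4 -> W5
The empty set is not sufficient: P1 (W2 <- W3 -> W8 -> W4 -> W5) has no collider blocking it and no conditioned non-collider, so it is open.
Try {W3, W4}:
  P1: blocked at fork node W3 ∈ conditioning set.
  P2: blocked at fork node W3 ∈ conditioning set.
  P3: blocked at fork node W3 ∈ conditioning set.
  P4: blocked at fork node W3 ∈ conditioning set.
  P5: blocked at chain node W4 ∈ conditioning set.
  P6: blocked at chain node W4 ∈ conditioning set.
  P7: blocked at chain node W4 ∈ conditioning set.
  P8: blocked at fork node W4 ∈ conditioning set.
{W3, W4} contains no descendant of W2 and blocks every backdoor path.
Every element of {W3, W4} is needed (dropping W3 leaves P3 open; dropping W4 leaves P8 open), so no proper subset is valid.
Among all size-2 subsets of the eligible variables, only {W3, W4} blocks every backdoor path, so it is the unique smallest valid adjustment set.

{W3, W4}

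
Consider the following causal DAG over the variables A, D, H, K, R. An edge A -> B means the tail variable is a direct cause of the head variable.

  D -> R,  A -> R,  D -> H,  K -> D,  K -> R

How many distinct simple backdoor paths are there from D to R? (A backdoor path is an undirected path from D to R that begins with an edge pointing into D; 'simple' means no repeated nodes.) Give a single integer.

1

A backdoor path from D to R is any simple undirected path whose first edge points into D (i.e. leaves D via a parent).
Parents of D: {K}.
Enumerating:
  P1: D <- K -> R
That exhausts the simple backdoor paths. Count: 1.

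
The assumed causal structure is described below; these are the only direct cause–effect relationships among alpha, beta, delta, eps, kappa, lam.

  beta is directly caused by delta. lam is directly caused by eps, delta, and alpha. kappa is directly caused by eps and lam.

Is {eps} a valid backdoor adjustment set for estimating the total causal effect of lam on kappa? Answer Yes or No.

Yes

Backdoor paths from lam to kappa (paths whose first edge points into lam):
  P1: lam <- eps -> kappa
Condition 1 (no descendant of lam in the set): holds — descendants of lam are {kappa}; none are in {eps}.
Condition 2 (every backdoor path blocked by {eps}):
  P1: blocked at fork node eps ∈ conditioning set.
{eps} satisfies the backdoor criterion.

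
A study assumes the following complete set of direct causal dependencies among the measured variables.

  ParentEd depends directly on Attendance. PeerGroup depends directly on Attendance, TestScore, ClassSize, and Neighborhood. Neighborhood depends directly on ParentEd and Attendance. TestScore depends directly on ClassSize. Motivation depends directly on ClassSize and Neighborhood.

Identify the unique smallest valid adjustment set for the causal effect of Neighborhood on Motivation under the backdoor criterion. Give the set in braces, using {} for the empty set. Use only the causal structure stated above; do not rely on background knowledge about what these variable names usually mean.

{}

Variables eligible for adjustment (non-descendants of Neighborhood, excluding Neighborhood and Motivation): {Attendance, ClassSize, ParentEd, TestScore}.
Backdoor paths from Neighborhood to Motivation:
  P1: Neighborhood <- Attendance -> PeerGroup <- ClassSize -> Motivation
  P2: Neighborhood <- Attendance -> PeerGroup <- TestScore <- ClassSize -> Motivation
  P3: Neighborhood <- ParentEd <- Attendance -> PeerGroup <- ClassSize -> Motivation
  P4: Neighborhood <- ParentEd <- Attendance -> PeerGroup <- TestScore <- ClassSize -> Motivation
Each backdoor path contains an unconditioned collider, so every path is already blocked with the empty conditioning set:
  P1: blocked at collider PeerGroup (neither it nor any descendant is in the conditioning set).
  P2: blocked at collider PeerGroup (neither it nor any descendant is in the conditioning set).
  P3: blocked at collider PeerGroup (neither it nor any descendant is in the conditioning set).
  P4: blocked at collider PeerGroup (neither it nor any descendant is in the conditioning set).
The empty set is therefore the unique smallest valid set.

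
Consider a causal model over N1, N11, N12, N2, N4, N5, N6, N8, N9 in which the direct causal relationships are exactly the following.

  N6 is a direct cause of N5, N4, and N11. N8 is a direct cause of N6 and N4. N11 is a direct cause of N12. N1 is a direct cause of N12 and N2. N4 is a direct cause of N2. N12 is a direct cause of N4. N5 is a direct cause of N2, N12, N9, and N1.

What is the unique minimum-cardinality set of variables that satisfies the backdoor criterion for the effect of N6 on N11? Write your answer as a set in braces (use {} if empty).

{}

Variables eligible for adjustment (non-descendants of N6, excluding N6 and N11): {N8}.
Backdoor paths from N6 to N11:
  P1: N6 <- N8 -> N4 <- N12 <- N11
  P2: N6 <- N8 -> N4 -> N2 <- N5 -> N1 -> N12 <- N11
  P3: N6 <- N8 -> N4 -> N2 <- N5 -> N12 <- N11
  P4: N6 <- N8 -> N4 -> N2 <- N1 <- N5 -> N12 <- N11
  P5: N6 <- N8 -> N4 -> N2 <- N1 -> N12 <- N11
Each backdoor path contains an unconditioned collider, so every path is already blocked with the empty conditioning set:
  P1: blocked at collider N4 (neither it nor any descendant is in the conditioning set).
  P2: blocked at collider N2 (neither it nor any descendant is in the conditioning set).
  P3: blocked at collider N2 (neither it nor any descendant is in the conditioning set).
  P4: blocked at collider N2 (neither it nor any descendant is in the conditioning set).
  P5: blocked at collider N2 (neither it nor any descendant is in the conditioning set).
The empty set is therefore the unique smallest valid set.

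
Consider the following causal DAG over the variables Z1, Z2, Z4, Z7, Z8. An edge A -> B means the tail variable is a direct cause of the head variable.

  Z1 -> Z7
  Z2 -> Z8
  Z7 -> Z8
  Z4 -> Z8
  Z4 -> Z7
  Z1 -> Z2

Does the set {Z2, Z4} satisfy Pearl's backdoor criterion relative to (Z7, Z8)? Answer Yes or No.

Yes

Backdoor paths from Z7 to Z8 (paths whose first edge points into Z7):
  P1: Z7 <- Z1 -> Z2 -> Z8
  P2: Z7 <- Z4 -> Z8
Condition 1 (no descendant of Z7 in the set): holds — descendants of Z7 are {Z8}; none are in {Z2, Z4}.
Condition 2 (every backdoor path blocked by {Z2, Z4}):
  P1: blocked at chain node Z2 ∈ conditioning set.
  P2: blocked at fork node Z4 ∈ conditioning set.
{Z2, Z4} satisfies the backdoor criterion.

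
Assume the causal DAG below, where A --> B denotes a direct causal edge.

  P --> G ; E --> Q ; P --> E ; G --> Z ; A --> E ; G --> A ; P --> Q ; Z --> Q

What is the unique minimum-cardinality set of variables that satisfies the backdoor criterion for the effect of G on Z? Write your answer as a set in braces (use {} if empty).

{}

Variables eligible for adjustment (non-descendants of G, excluding G and Z): {P}.
Backdoor paths from G to Z:
  P1: G <- P -> E -> Q <- Z
  P2: G <- P -> Q <- Z
Each backdoor path contains an unconditioned collider, so every path is already blocked with the empty conditioning set:
  P1: blocked at collider Q (neither it nor any descendant is in the conditioning set).
  P2: blocked at collider Q (neither it nor any descendant is in the conditioning set).
The empty set is therefore the unique smallest valid set.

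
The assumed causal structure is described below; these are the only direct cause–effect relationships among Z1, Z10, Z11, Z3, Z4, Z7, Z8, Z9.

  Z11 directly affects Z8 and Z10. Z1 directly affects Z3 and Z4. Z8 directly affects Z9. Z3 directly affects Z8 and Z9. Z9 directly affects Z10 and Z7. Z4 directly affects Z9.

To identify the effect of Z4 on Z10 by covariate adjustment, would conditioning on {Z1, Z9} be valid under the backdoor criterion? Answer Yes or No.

No

Backdoor paths from Z4 to Z10 (paths whose first edge points into Z4):
  P1: Z4 <- Z1 -> Z3 -> Z8 <- Z11 -> Z10
  P2: Z4 <- Z1 -> Z3 -> Z8 -> Z9 -> Z10
  P3: Z4 <- Z1 -> Z3 -> Z9 <- Z8 <- Z11 -> Z10
  P4: Z4 <- Z1 -> Z3 -> Z9 -> Z10
Condition 1 (no descendant of Z4 in the set): FAILS — Z9 is a descendant of Z4.
Condition 2 (every backdoor path blocked by {Z1, Z9}):
  P1: blocked at fork node Z1 ∈ conditioning set.
  P2: blocked at fork node Z1 ∈ conditioning set.
  P3: blocked at fork node Z1 ∈ conditioning set.
  P4: blocked at fork node Z1 ∈ conditioning set.
{Z1, Z9} does not satisfy the backdoor criterion.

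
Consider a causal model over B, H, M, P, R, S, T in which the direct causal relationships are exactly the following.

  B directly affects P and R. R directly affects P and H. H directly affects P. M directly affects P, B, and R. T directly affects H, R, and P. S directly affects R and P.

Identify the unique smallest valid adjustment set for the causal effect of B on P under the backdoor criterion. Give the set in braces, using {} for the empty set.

Variables eligible for adjustment (non-descendants of B, excluding B and P): {M, S, T}.
Backdoor paths from B to P:
  P1: B <- M -> R <- S -> P
  P2: B <- M -> R <- T -> H -> P
  P3: B <- M -> R <- T -> P
  P4: B <- M -> R -> H <- T -> P
  P5: B <- M -> R -> H -> P
  P6: B <- M -> R -> P
  P7: B <- M -> P
The empty set is not sufficient: P5 (B <- M -> R -> H -> P) has no collider blocking it and no conditioned non-collider, so it is open.
Try {M}:
  P1: blocked at fork node M ∈ conditioning set.
  P2: blocked at fork node M ∈ conditioning set.
  P3: blocked at fork node M ∈ conditioning set.
  P4: blocked at fork node M ∈ conditioning set.
  P5: blocked at fork node M ∈ conditioning set.
  P6: blocked at fork node M ∈ conditioning set.
  P7: blocked at fork node M ∈ conditioning set.
{M} contains no descendant of B and blocks every backdoor path.
No other singleton works — e.g. {S} leaves P5 open — so {M} is the unique smallest valid adjustment set.

{M}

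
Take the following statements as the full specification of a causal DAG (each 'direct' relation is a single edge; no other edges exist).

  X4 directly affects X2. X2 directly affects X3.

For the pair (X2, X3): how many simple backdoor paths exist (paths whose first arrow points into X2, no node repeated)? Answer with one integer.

0

A backdoor path from X2 to X3 is any simple undirected path whose first edge points into X2 (i.e. leaves X2 via a parent).
Parents of X2: {X4}.
No simple path from any parent of X2 reaches X3 without revisiting X2, so there are no backdoor paths.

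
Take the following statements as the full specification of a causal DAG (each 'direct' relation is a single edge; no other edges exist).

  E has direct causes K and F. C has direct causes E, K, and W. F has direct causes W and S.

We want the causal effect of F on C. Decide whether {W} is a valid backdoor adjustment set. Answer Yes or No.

Yes

Backdoor paths from F to C (paths whose first edge points into F):
  P1: F <- W -> C
Condition 1 (no descendant of F in the set): holds — descendants of F are {C, E}; none are in {W}.
Condition 2 (every backdoor path blocked by {W}):
  P1: blocked at fork node W ∈ conditioning set.
{W} satisfies the backdoor criterion.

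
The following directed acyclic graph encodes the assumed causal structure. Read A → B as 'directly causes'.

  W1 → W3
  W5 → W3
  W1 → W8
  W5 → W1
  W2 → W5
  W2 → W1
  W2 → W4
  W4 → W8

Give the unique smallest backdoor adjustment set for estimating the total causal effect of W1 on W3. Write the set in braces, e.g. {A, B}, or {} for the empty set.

{W5}

Variables eligible for adjustment (non-descendants of W1, excluding W1 and W3): {W2, W4, W5}.
Backdoor paths from W1 to W3:
  P1: W1 <- W2 -> W5 -> W3
  P2: W1 <- W5 -> W3
The empty set is not sufficient: P1 (W1 <- W2 -> W5 -> W3) has no collider blocking it and no conditioned non-collider, so it is open.
Try {W5}:
  P1: blocked at chain node W5 ∈ conditioning set.
  P2: blocked at fork node W5 ∈ conditioning set.
{W5} contains no descendant of W1 and blocks every backdoor path.
No other singleton works — e.g. {W2} leaves P2 open — so {W5} is the unique smallest valid adjustment set.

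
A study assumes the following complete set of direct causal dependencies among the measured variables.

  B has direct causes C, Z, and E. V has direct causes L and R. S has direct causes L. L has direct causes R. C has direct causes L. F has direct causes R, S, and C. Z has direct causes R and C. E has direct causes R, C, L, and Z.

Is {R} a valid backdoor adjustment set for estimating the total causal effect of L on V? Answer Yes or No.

Yes

Backdoor paths from L to V (paths whose first edge points into L):
  P1: L <- R -> V
Condition 1 (no descendant of L in the set): holds — descendants of L are {B, C, E, F, S, V, Z}; none are in {R}.
Condition 2 (every backdoor path blocked by {R}):
  P1: blocked at fork node R ∈ conditioning set.
{R} satisfies the backdoor criterion.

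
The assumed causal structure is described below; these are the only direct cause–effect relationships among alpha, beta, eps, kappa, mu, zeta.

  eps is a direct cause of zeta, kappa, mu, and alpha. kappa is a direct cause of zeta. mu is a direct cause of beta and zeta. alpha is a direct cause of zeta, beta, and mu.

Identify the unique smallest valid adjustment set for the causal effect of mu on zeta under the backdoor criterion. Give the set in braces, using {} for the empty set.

Variables eligible for adjustment (non-descendants of mu, excluding mu and zeta): {alpha, eps, kappa}.
Backdoor paths from mu to zeta:
  P1: mu <- eps -> kappa -> zeta
  P2: mu <- eps -> alpha -> zeta
  P3: mu <- eps -> zeta
  P4: mu <- alpha <- eps -> kappa -> zeta
  P5: mu <- alpha <- eps -> zeta
  P6: mu <- alpha -> zeta
The empty set is not sufficient: P1 (mu <- eps -> kappa -> zeta) has no collider blocking it and no conditioned non-collider, so it is open.
Try {alpha, eps}:
  P1: blocked at fork node eps ∈ conditioning set.
  P2: blocked at fork node eps ∈ conditioning set.
  P3: blocked at fork node eps ∈ conditioning set.
  P4: blocked at chain node alpha ∈ conditioning set.
  P5: blocked at chain node alpha ∈ conditioning set.
  P6: blocked at fork node alpha ∈ conditioning set.
{alpha, eps} contains no descendant of mu and blocks every backdoor path.
Every element of {alpha, eps} is needed (dropping alpha leaves P6 open; dropping eps leaves P1 open), so no proper subset is valid.
Among all size-2 subsets of the eligible variables, only {alpha, eps} blocks every backdoor path, so it is the unique smallest valid adjustment set.

{alpha, eps}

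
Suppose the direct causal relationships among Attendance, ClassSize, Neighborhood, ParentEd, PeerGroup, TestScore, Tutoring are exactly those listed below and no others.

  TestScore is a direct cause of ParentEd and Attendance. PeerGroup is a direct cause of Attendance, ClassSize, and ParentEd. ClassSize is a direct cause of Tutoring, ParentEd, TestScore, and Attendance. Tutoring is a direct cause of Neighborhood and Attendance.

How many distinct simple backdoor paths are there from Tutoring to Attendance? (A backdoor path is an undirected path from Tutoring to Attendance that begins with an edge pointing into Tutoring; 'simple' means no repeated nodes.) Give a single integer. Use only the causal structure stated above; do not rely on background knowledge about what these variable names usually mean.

7

A backdoor path from Tutoring to Attendance is any simple undirected path whose first edge points into Tutoring (i.e. leaves Tutoring via a parent).
Parents of Tutoring: {ClassSize}.
Enumerating:
  P1: Tutoring <- ClassSize <- PeerGroup -> Attendance
  P2: Tutoring <- ClassSize <- PeerGroup -> ParentEd <- TestScore -> Attendance
  P3: Tutoring <- ClassSize -> TestScore -> Attendance
  P4: Tutoring <- ClassSize -> TestScore -> ParentEd <- PeerGroup -> Attendance
  P5: Tutoring <- ClassSize -> Attendance
  P6: Tutoring <- ClassSize -> ParentEd <- PeerGroup -> Attendance
  P7: Tutoring <- ClassSize -> ParentEd <- TestScore -> Attendance
That exhausts the simple backdoor paths. Count: 7.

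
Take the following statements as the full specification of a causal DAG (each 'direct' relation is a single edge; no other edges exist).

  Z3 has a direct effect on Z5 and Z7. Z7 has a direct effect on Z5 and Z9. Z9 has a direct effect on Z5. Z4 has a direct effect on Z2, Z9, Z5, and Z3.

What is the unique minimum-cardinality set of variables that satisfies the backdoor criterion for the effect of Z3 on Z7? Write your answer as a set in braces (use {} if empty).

{}

Variables eligible for adjustment (non-descendants of Z3, excluding Z3 and Z7): {Z2, Z4}.
Backdoor paths from Z3 to Z7:
  P1: Z3 <- Z4 -> Z9 <- Z7
  P2: Z3 <- Z4 -> Z9 -> Z5 <- Z7
  P3: Z3 <- Z4 -> Z5 <- Z7
  P4: Z3 <- Z4 -> Z5 <- Z9 <- Z7
Each backdoor path contains an unconditioned collider, so every path is already blocked with the empty conditioning set:
  P1: blocked at collider Z9 (neither it nor any descendant is in the conditioning set).
  P2: blocked at collider Z5 (neither it nor any descendant is in the conditioning set).
  P3: blocked at collider Z5 (neither it nor any descendant is in the conditioning set).
  P4: blocked at collider Z5 (neither it nor any descendant is in the conditioning set).
The empty set is therefore the unique smallest valid set.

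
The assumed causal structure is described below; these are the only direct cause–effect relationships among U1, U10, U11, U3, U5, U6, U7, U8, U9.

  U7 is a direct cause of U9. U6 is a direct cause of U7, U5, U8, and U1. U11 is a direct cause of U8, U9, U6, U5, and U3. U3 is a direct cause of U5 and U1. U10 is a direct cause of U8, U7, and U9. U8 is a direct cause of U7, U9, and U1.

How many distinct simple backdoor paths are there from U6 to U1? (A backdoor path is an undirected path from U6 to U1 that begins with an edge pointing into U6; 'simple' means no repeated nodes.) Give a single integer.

A backdoor path from U6 to U1 is any simple undirected path whose first edge points into U6 (i.e. leaves U6 via a parent).
Parents of U6: {U11}.
Enumerating:
  P1: U6 <- U11 -> U3 -> U1
  P2: U6 <- U11 -> U5 <- U3 -> U1
  P3: U6 <- U11 -> U8 -> U1
  P4: U6 <- U11 -> U9 <- U10 -> U8 -> U1
  P5: U6 <- U11 -> U9 <- U10 -> U7 <- U8 -> U1
  P6: U6 <- U11 -> U9 <- U8 -> U1
  P7: U6 <- U11 -> U9 <- U7 <- U10 -> U8 -> U1
  P8: U6 <- U11 -> U9 <- U7 <- U8 -> U1
That exhausts the simple backdoor paths. Count: 8.

8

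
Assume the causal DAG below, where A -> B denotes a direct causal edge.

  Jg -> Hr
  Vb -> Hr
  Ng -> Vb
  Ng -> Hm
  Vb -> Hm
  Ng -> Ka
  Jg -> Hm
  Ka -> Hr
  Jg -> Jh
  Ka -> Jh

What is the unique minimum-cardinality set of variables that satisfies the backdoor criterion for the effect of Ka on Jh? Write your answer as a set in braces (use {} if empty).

{}

Variables eligible for adjustment (non-descendants of Ka, excluding Ka and Jh): {Hm, Jg, Ng, Vb}.
Backdoor paths from Ka to Jh:
  P1: Ka <- Ng -> Vb -> Hm <- Jg -> Jh
  P2: Ka <- Ng -> Vb -> Hr <- Jg -> Jh
  P3: Ka <- Ng -> Hm <- Jg -> Jh
  P4: Ka <- Ng -> Hm <- Vb -> Hr <- Jg -> Jh
Each backdoor path contains an unconditioned collider, so every path is already blocked with the empty conditioning set:
  P1: blocked at collider Hm (neither it nor any descendant is in the conditioning set).
  P2: blocked at collider Hr (neither it nor any descendant is in the conditioning set).
  P3: blocked at collider Hm (neither it nor any descendant is in the conditioning set).
  P4: blocked at collider Hm (neither it nor any descendant is in the conditioning set).
The empty set is therefore the unique smallest valid set.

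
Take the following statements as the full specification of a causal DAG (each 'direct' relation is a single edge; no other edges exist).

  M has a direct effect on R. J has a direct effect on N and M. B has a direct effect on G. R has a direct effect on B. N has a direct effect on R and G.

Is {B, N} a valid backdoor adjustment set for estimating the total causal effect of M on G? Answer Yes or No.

No

Backdoor paths from M to G (paths whose first edge points into M):
  P1: M <- J -> N -> R -> B -> G
  P2: M <- J -> N -> G
Condition 1 (no descendant of M in the set): FAILS — B is a descendant of M.
Condition 2 (every backdoor path blocked by {B, N}):
  P1: blocked at chain node N ∈ conditioning set.
  P2: blocked at chain node N ∈ conditioning set.
{B, N} does not satisfy the backdoor criterion.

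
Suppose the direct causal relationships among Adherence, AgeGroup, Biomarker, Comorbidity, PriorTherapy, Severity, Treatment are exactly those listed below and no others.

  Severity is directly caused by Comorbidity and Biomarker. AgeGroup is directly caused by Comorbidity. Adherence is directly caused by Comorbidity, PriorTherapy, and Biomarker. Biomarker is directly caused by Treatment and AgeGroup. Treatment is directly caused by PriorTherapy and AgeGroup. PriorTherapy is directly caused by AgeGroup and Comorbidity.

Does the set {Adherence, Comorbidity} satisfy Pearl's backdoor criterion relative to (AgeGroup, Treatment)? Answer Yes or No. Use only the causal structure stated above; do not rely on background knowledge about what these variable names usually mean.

No

Backdoor paths from AgeGroup to Treatment (paths whose first edge points into AgeGroup):
  P1: AgeGroup <- Comorbidity -> PriorTherapy -> Treatment
  P2: AgeGroup <- Comorbidity -> PriorTherapy -> Adherence <- Biomarker <- Treatment
  P3: AgeGroup <- Comorbidity -> Severity <- Biomarker <- Treatment
  P4: AgeGroup <- Comorbidity -> Severity <- Biomarker -> Adherence <- PriorTherapy -> Treatment
  P5: AgeGroup <- Comorbidity -> Adherence <- PriorTherapy -> Treatment
  P6: AgeGroup <- Comorbidity -> Adherence <- Biomarker <- Treatment
Condition 1 (no descendant of AgeGroup in the set): FAILS — Adherence is a descendant of AgeGroup.
Condition 2 (every backdoor path blocked by {Adherence, Comorbidity}):
  P1: blocked at fork node Comorbidity ∈ conditioning set.
  P2: blocked at fork node Comorbidity ∈ conditioning set.
  P3: blocked at fork node Comorbidity ∈ conditioning set.
  P4: blocked at fork node Comorbidity ∈ conditioning set.
  P5: blocked at fork node Comorbidity ∈ conditioning set.
  P6: blocked at fork node Comorbidity ∈ conditioning set.
{Adherence, Comorbidity} does not satisfy the backdoor criterion.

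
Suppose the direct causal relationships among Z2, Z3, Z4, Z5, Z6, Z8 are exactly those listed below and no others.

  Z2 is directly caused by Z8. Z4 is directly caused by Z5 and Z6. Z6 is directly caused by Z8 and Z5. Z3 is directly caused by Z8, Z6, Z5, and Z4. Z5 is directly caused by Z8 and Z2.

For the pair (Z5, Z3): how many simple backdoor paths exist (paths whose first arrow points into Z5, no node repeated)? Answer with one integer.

A backdoor path from Z5 to Z3 is any simple undirected path whose first edge points into Z5 (i.e. leaves Z5 via a parent).
Parents of Z5: {Z2, Z8}.
Enumerating:
  P1: Z5 <- Z8 -> Z6 -> Z4 -> Z3
  P2: Z5 <- Z8 -> Z6 -> Z3
  P3: Z5 <- Z8 -> Z3
  P4: Z5 <- Z2 <- Z8 -> Z6 -> Z4 -> Z3
  P5: Z5 <- Z2 <- Z8 -> Z6 -> Z3
  P6: Z5 <- Z2 <- Z8 -> Z3
That exhausts the simple backdoor paths. Count: 6.

6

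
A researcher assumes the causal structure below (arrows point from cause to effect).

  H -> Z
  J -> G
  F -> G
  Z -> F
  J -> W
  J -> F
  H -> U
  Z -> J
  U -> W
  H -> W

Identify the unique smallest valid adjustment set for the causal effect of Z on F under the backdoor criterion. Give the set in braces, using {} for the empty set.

Variables eligible for adjustment (non-descendants of Z, excluding Z and F): {H, U}.
Backdoor paths from Z to F:
  P1: Z <- H -> U -> W <- J -> F
  P2: Z <- H -> U -> W <- J -> G <- F
  P3: Z <- H -> W <- J -> F
  P4: Z <- H -> W <- J -> G <- F
Each backdoor path contains an unconditioned collider, so every path is already blocked with the empty conditioning set:
  P1: blocked at collider W (neither it nor any descendant is in the conditioning set).
  P2: blocked at collider W (neither it nor any descendant is in the conditioning set).
  P3: blocked at collider W (neither it nor any descendant is in the conditioning set).
  P4: blocked at collider W (neither it nor any descendant is in the conditioning set).
The empty set is therefore the unique smallest valid set.

{}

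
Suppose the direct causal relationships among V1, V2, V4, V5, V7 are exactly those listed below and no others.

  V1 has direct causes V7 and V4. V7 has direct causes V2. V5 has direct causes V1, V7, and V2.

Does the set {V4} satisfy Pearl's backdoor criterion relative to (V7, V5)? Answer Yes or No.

Backdoor paths from V7 to V5 (paths whose first edge points into V7):
  P1: V7 <- V2 -> V5
Condition 1 (no descendant of V7 in the set): holds — descendants of V7 are {V1, V5}; none are in {V4}.
Condition 2 (every backdoor path blocked by {V4}):
  P1: open — no interior node is in the conditioning set.
{V4} does not satisfy the backdoor criterion.

No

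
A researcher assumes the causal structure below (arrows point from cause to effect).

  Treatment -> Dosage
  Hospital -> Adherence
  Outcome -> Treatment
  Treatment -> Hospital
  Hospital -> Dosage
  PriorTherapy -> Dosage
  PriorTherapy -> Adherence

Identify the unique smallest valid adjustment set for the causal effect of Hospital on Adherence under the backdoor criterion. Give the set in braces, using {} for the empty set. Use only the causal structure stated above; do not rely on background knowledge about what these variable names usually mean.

{}

Variables eligible for adjustment (non-descendants of Hospital, excluding Hospital and Adherence): {Outcome, PriorTherapy, Treatment}.
Backdoor paths from Hospital to Adherence:
  P1: Hospital <- Treatment -> Dosage <- PriorTherapy -> Adherence
Each backdoor path contains an unconditioned collider, so every path is already blocked with the empty conditioning set:
  P1: blocked at collider Dosage (neither it nor any descendant is in the conditioning set).
The empty set is therefore the unique smallest valid set.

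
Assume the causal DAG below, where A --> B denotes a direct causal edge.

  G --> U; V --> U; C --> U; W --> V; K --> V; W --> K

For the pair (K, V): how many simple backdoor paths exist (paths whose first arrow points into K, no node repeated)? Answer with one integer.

A backdoor path from K to V is any simple undirected path whose first edge points into K (i.e. leaves K via a parent).
Parents of K: {W}.
Enumerating:
  P1: K <- W -> V
That exhausts the simple backdoor paths. Count: 1.

1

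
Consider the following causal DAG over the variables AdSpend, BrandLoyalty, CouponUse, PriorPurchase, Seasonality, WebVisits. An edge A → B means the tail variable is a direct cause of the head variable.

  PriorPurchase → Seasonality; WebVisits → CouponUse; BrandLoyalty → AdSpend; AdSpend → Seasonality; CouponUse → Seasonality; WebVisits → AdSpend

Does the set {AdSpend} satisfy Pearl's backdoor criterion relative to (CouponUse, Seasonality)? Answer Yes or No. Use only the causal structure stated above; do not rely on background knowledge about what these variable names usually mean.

Yes

Backdoor paths from CouponUse to Seasonality (paths whose first edge points into CouponUse):
  P1: CouponUse <- WebVisits -> AdSpend -> Seasonality
Condition 1 (no descendant of CouponUse in the set): holds — descendants of CouponUse are {Seasonality}; none are in {AdSpend}.
Condition 2 (every backdoor path blocked by {AdSpend}):
  P1: blocked at chain node AdSpend ∈ conditioning set.
{AdSpend} satisfies the backdoor criterion.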